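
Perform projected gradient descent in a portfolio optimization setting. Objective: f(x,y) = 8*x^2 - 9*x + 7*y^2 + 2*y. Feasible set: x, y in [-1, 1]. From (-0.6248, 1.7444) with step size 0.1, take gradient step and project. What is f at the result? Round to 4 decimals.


Step 1: Compute gradient at (-0.6248, 1.7444).
grad_x = 2*8*-0.6248 - 9 = -18.9968
grad_y = 2*7*1.7444 + 2 = 26.4216
Step 2: Gradient step.
x_raw = -0.6248 - 0.1*-18.9968 = 1.2749
y_raw = 1.7444 - 0.1*26.4216 = -0.8978
Step 3: Project onto [-1, 1].
x_proj = clip(1.2749) = 1.0
y_proj = clip(-0.8978) = -0.8978
Step 4: Evaluate f.
f(1.0, -0.8978) = 2.8463


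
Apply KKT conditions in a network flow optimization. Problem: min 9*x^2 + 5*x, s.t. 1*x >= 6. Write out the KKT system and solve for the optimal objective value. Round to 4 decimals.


Step 1: Try lambda = 0 (constraint inactive).
x_unc = -5/(2*9) = -0.2778
Check: 1*-0.2778 = -0.2778 < 6 -- violated!
Step 2: Constraint must be active: 1*x = 6
x* = 6/1 = 6.0
lambda = (2*9*6.0 + 5)/1 = 113.0
Step 3: Compute optimal value.
f(x*) = 9*6.0^2 + 5*6.0 = 354.0


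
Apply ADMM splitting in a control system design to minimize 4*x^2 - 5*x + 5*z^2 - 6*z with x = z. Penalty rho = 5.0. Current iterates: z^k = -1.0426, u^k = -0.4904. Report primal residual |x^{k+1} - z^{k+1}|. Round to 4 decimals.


ADMM iteration with rho = 5.0, z^k = -1.0426, u^k = -0.4904
Step 1: x-update.
Minimize 4*x^2 - 5*x + (5.0/2)*(x + 1.0426 - 0.4904)^2
FOC: (2*4 + 5.0)*x = 5 + 5.0*(-1.0426 + 0.4904)
x^{k+1} = 0.1722
Step 2: z-update.
Minimize 5*z^2 - 6*z + (5.0/2)*(0.1722 - z - 0.4904)^2
FOC: (2*5 + 5.0)*z = 6 + 5.0*(0.1722 - 0.4904)
z^{k+1} = 0.2939
Step 3: u-update.
u^{k+1} = -0.4904 + 0.1722 - 0.2939 = -0.6121
Step 4: Primal residual = |0.1722 - 0.2939| = 0.1217


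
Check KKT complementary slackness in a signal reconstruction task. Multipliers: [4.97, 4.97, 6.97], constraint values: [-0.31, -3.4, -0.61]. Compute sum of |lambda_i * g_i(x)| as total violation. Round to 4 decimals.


KKT complementary slackness check:
lambda_1 * g_1 = 4.97 * -0.31 = -1.5407
lambda_2 * g_2 = 4.97 * -3.4 = -16.898
lambda_3 * g_3 = 6.97 * -0.61 = -4.2517
Total violation = 1.5407 + 16.898 + 4.2517 = 22.6904


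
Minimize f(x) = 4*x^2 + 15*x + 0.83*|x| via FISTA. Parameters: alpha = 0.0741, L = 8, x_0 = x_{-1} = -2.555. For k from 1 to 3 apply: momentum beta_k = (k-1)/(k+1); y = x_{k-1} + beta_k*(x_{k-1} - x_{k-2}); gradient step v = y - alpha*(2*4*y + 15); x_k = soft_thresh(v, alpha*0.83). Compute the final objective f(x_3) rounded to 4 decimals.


FISTA on f(x) = 4*x^2 + 15*x + 0.83*|x|
L = 8, alpha = 0.0741
Iteration 1: beta = 0.0, y = -2.555 + 0.0*(-2.555 + 2.555) = -2.555
  grad(y) = -5.44, v = y - alpha*grad = -2.1519
  prox(v) = soft_thresh(-2.1519, 0.0615) = -2.0904
Iteration 2: beta = 0.3333, y = -2.0904 + 0.3333*(-2.0904 + 2.555) = -1.9355
  grad(y) = -0.4842, v = y - alpha*grad = -1.8996
  prox(v) = soft_thresh(-1.8996, 0.0615) = -1.8381
Iteration 3: beta = 0.5, y = -1.8381 + 0.5*(-1.8381 + 2.0904) = -1.712
  grad(y) = 1.3039, v = y - alpha*grad = -1.8086
  prox(v) = soft_thresh(-1.8086, 0.0615) = -1.7471
f(x_3) = 4*(-1.7471)^2 + 15*(-1.7471) + 0.83*|-1.7471| = -12.547


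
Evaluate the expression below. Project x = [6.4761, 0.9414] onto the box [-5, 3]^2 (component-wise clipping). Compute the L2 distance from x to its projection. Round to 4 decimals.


Project each component onto [-5, 3].
clip(6.4761) = 3.0, clip(0.9414) = 0.9414
Projection = [3.0, 0.9414]
Squared diffs: [12.0833, 0.0]
Distance = sqrt(12.0833) = 3.4761


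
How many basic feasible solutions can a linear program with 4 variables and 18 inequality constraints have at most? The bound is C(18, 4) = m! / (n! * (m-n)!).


Each vertex corresponds to some choice of n active constraints out of m, so the number of vertices is at most C(m, n) = m! / (n!(m-n)!).
m = 18, n = 4
Numerator: 18 * 17 * 16 * 15
Denominator: 4! = 24
C(18, 4) = 3060


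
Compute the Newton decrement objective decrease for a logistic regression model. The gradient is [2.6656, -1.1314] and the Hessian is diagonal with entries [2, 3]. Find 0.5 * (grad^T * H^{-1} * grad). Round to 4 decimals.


Step 1: H is diagonal, so H^(-1) * g = [1.3328, -0.3771].
Step 2: g^T H^(-1) g = sum_i g_i^2 / H_ii
  = (2.6656)^2/2 + (-1.1314)^2/3
  = 3.5527 + 0.4267 = 3.9794
Step 3: Objective decrease = 0.5 * g^T H^(-1) g = 1.9897


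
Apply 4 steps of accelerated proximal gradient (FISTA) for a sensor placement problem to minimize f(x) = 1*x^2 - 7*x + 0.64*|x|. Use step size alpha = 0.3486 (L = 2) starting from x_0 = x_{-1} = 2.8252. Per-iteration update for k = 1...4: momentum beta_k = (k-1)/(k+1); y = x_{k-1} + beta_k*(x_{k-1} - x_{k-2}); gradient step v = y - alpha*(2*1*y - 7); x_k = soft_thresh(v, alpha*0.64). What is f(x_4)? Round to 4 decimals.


FISTA on f(x) = 1*x^2 - 7*x + 0.64*|x|
L = 2, alpha = 0.3486
Iteration 1: beta = 0.0, y = 2.8252 + 0.0*(2.8252 - 2.8252) = 2.8252
  grad(y) = -1.3496, v = y - alpha*grad = 3.2957
  prox(v) = soft_thresh(3.2957, 0.2231) = 3.0726
Iteration 2: beta = 0.3333, y = 3.0726 + 0.3333*(3.0726 - 2.8252) = 3.155
  grad(y) = -0.69, v = y - alpha*grad = 3.3955
  prox(v) = soft_thresh(3.3955, 0.2231) = 3.1724
Iteration 3: beta = 0.5, y = 3.1724 + 0.5*(3.1724 - 3.0726) = 3.2224
  grad(y) = -0.5553, v = y - alpha*grad = 3.4159
  prox(v) = soft_thresh(3.4159, 0.2231) = 3.1928
Iteration 4: beta = 0.6, y = 3.1928 + 0.6*(3.1928 - 3.1724) = 3.2051
  grad(y) = -0.5899, v = y - alpha*grad = 3.4107
  prox(v) = soft_thresh(3.4107, 0.2231) = 3.1876
f(x_4) = 1*3.1876^2 - 7*3.1876 + 0.64*|3.1876| = -10.1123


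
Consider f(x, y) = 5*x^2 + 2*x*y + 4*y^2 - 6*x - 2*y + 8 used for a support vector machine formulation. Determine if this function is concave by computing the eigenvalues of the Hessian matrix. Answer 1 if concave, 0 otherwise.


The Hessian of f(x,y) = 5*x^2 + 2*x*y + 4*y^2 - 6*x - 2*y + 8 is:
H = [[10, 2], [2, 8]]
Trace = 10 + 8 = 18
Determinant = 10*8 - (2)^2 = 76
Discriminant = (18)^2 - 4*76 = 20.0
Eigenvalues: lambda_1 = 6.7639, lambda_2 = 11.2361
The function is not concave.

0


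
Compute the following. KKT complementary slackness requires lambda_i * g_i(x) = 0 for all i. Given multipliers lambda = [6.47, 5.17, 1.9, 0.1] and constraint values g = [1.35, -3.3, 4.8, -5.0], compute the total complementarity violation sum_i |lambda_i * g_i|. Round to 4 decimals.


KKT complementary slackness check:
lambda_1 * g_1 = 6.47 * 1.35 = 8.7345
lambda_2 * g_2 = 5.17 * -3.3 = -17.061
lambda_3 * g_3 = 1.9 * 4.8 = 9.12
lambda_4 * g_4 = 0.1 * -5.0 = -0.5
Total violation = 8.7345 + 17.061 + 9.12 + 0.5 = 35.4155


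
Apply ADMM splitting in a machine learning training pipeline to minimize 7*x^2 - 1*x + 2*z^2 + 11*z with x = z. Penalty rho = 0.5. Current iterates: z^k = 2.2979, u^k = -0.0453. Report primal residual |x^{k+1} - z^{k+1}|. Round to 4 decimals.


ADMM iteration with rho = 0.5, z^k = 2.2979, u^k = -0.0453
Step 1: x-update.
Minimize 7*x^2 - 1*x + (0.5/2)*(x - 2.2979 - 0.0453)^2
FOC: (2*7 + 0.5)*x = 1 + 0.5*(2.2979 + 0.0453)
x^{k+1} = 0.1498
Step 2: z-update.
Minimize 2*z^2 + 11*z + (0.5/2)*(0.1498 - z - 0.0453)^2
FOC: (2*2 + 0.5)*z = -11 + 0.5*(0.1498 - 0.0453)
z^{k+1} = -2.4328
Step 3: u-update.
u^{k+1} = -0.0453 + 0.1498 + 2.4328 = 2.5373
Step 4: Primal residual = |0.1498 + 2.4328| = 2.5826


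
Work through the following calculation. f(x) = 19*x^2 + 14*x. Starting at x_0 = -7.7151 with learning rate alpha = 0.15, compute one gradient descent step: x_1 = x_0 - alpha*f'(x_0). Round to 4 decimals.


We compute the gradient at x_0 and apply the update.
f'(x) = 38*x + 14
f'(-7.7151) = 38*-7.7151 + 14 = -279.1738
x_1 = -7.7151 - 0.15*-279.1738 = 34.161


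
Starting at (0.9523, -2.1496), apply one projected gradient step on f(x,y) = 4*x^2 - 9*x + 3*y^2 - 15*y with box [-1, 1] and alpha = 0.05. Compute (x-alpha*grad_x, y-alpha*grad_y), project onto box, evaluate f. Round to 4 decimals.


Step 1: Compute gradient at (0.9523, -2.1496).
grad_x = 2*4*0.9523 - 9 = -1.3816
grad_y = 2*3*-2.1496 - 15 = -27.8976
Step 2: Gradient step.
x_raw = 0.9523 - 0.05*-1.3816 = 1.0214
y_raw = -2.1496 - 0.05*-27.8976 = -0.7547
Step 3: Project onto [-1, 1].
x_proj = clip(1.0214) = 1.0
y_proj = clip(-0.7547) = -0.7547
Step 4: Evaluate f.
f(1.0, -0.7547) = 8.0296


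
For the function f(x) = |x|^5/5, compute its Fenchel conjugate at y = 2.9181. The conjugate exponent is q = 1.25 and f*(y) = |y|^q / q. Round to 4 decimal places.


The conjugate exponent q satisfies 1/p + 1/q = 1.
p = 5, so q = 5/(5 - 1) = 1.25
|y|^q = 2.9181^1.25 = 3.814
f*(2.9181) = 3.814 / 1.25 = 3.0512


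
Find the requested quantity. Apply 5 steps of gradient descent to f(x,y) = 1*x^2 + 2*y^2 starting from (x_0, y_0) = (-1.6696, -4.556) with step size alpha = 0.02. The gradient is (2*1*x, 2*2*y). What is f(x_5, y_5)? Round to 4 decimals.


Gradient descent on f(x,y) = 1*x^2 + 2*y^2.
Starting point: (-1.6696, -4.556), alpha = 0.02
Step 1: grad_x = 2*1*-1.6696 = -3.3392, grad_y = 2*2*-4.556 = -18.224
  x_1 = -1.6696 - 0.02*-3.3392 = -1.6028
  y_1 = -4.556 - 0.02*-18.224 = -4.1915
Step 2: grad_x = 2*1*-1.6028 = -3.2056, grad_y = 2*2*-4.1915 = -16.7661
  x_2 = -1.6028 - 0.02*-3.2056 = -1.5387
  y_2 = -4.1915 - 0.02*-16.7661 = -3.8562
Step 3: grad_x = 2*1*-1.5387 = -3.0774, grad_y = 2*2*-3.8562 = -15.4248
  x_3 = -1.5387 - 0.02*-3.0774 = -1.4772
  y_3 = -3.8562 - 0.02*-15.4248 = -3.5477
Step 4: grad_x = 2*1*-1.4772 = -2.9543, grad_y = 2*2*-3.5477 = -14.1908
  x_4 = -1.4772 - 0.02*-2.9543 = -1.4181
  y_4 = -3.5477 - 0.02*-14.1908 = -3.2639
Step 5: grad_x = 2*1*-1.4181 = -2.8361, grad_y = 2*2*-3.2639 = -13.0555
  x_5 = -1.4181 - 0.02*-2.8361 = -1.3613
  y_5 = -3.2639 - 0.02*-13.0555 = -3.0028
f(-1.3613, -3.0028) = 1*(-1.3613)^2 + 2*(-3.0028)^2 = 19.8866


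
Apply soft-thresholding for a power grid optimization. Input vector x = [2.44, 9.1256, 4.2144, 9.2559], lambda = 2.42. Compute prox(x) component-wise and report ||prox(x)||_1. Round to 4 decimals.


Soft-thresholding with lambda = 2.42:
prox(2.44) = sign(2.44)*max(|2.44| - 2.42, 0) = 0.02
prox(9.1256) = sign(9.1256)*max(|9.1256| - 2.42, 0) = 6.7056
prox(4.2144) = sign(4.2144)*max(|4.2144| - 2.42, 0) = 1.7944
prox(9.2559) = sign(9.2559)*max(|9.2559| - 2.42, 0) = 6.8359
prox(x) = [0.02, 6.7056, 1.7944, 6.8359]
||prox(x)||_1 = 0.02 + 6.7056 + 1.7944 + 6.8359 = 15.3559


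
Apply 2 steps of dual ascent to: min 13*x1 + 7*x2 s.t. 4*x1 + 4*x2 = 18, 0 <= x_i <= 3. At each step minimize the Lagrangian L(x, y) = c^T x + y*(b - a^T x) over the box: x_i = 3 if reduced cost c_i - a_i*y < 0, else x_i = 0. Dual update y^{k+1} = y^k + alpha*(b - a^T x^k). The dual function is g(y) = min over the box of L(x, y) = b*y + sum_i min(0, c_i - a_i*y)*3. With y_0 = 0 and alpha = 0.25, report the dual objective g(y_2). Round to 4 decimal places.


Dual ascent for LP: min 13*x1 + 7*x2, 4*x1 + 4*x2 = 18, 0 <= x_i <= 3
Step 1: y^k = 0.0, reduced costs: (13.0, 7.0)
  x^k = (0.0, 0.0), subgradient = b - a^T x = 18.0
  y^{k+1} = 0.0 + 0.25*18.0 = 4.5
Step 2: y^k = 4.5, reduced costs: (-5.0, -11.0)
  x^k = (3.0, 3.0), subgradient = b - a^T x = -6.0
  y^{k+1} = 4.5 + 0.25*-6.0 = 3.0
Dual objective at y_2 = 3.0: reduced costs (1.0, -5.0), box minimizer x = (0.0, 3.0)
g(y_2) = b*y + (c1 - a1*y)*x1 + (c2 - a2*y)*x2 = 18*3.0 + 1.0*0.0 + (-5.0)*3.0 = 54.0 + 0.0 - 15.0 = 39.0


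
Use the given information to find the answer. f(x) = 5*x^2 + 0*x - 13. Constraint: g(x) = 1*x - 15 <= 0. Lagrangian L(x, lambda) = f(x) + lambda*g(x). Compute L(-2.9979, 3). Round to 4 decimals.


Step 1: Evaluate f(x).
f(-2.9979) = 5*(-2.9979)^2 + 0*(-2.9979) - 13 = 31.937
Step 2: Evaluate g(x).
g(-2.9979) = 1*-2.9979 - 15 = -17.9979
Step 3: Compute Lagrangian.
L = 31.937 + 3*-17.9979 = -22.0567


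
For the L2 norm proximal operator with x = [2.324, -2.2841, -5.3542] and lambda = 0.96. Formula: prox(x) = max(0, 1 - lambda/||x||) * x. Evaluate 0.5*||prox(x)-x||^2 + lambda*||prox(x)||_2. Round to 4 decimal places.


Step 1: Compute ||x||.
||x|| = 6.2678
Step 2: Compute scaling factor.
scale = max(0, 1 - 0.96/6.2678) = 0.8468
Step 3: prox(x) = [1.968, -1.9343, -4.5341]
||prox(x)|| = 5.3078
Step 4: Proximal objective.
0.5*||prox-x||^2 = 0.4608
lambda*||prox|| = 5.0955
Total = 5.5563


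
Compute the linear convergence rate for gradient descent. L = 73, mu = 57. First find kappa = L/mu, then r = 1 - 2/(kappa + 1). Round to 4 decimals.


Step 1: Compute the condition number.
kappa = L/mu = 73/57 = 1.2807
Step 2: Compute the convergence rate.
r = 1 - 2/(kappa + 1) = 1 - 2*mu/(L + mu) = (L - mu)/(L + mu) = 16/130 = 0.1231


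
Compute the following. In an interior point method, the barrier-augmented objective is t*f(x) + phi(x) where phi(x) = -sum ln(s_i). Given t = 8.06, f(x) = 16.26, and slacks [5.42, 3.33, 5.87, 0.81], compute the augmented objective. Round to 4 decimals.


Step 1: Compute log-barrier.
ln values: [1.6901, 1.203, 1.7699, -0.2107]
phi = -(1.6901 + 1.203 + 1.7699 - 0.2107) = -4.4522
Step 2: Compute augmented objective.
t*f(x) = 8.06*16.26 = 131.0556
Total = 131.0556 - 4.4522 = 126.6034


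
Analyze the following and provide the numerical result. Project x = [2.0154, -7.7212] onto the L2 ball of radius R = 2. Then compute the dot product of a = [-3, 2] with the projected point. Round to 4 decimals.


Step 1: Compute ||x|| (intermediates to 6 decimals).
||x|| = sqrt(2.0154^2 + (-7.7212)^2) = 7.979898
Step 2: Project.
Since ||x|| > R, scale = R/||x|| = 2/7.979898 = 0.25063, proj(x) = scale * x
proj(x) = [0.50512, -1.935164]
Step 3: Dot product.
a^T * proj(x) = -3*0.50512 + 2*(-1.935164) = -5.3857


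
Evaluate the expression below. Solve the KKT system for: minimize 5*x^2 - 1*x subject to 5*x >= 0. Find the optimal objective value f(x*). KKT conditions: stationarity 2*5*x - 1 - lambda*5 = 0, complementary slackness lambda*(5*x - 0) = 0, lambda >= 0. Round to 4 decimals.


Step 1: Try lambda = 0 (constraint inactive).
Stationarity: 2*5*x - 1 = 0
x* = 1/(2*5) = 0.1
Check constraint: 5*0.1 = 0.5 >= 0 -- satisfied.
Step 2: Compute optimal value.
f(x*) = 5*0.1^2 - 1*0.1 = -0.05


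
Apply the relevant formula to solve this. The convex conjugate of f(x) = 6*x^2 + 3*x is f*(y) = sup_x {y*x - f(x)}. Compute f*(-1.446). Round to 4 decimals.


f*(y) = sup_x {y*x - a*x^2 - b*x} = sup_x {(y-b)*x - a*x^2}
FOC: (y - b) - 2a*x = 0 => x* = (y - b)/(2a)
x* = (-1.446 - 3)/(2*6) = -0.3705
f*(-1.446) = (y-b)^2/(4a) = (-1.446 - 3)^2/(4*6)
= 19.7669/24 = 0.8236


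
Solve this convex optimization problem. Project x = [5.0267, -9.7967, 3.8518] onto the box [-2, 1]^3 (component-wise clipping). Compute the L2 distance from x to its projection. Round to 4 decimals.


Project each component onto [-2, 1].
clip(5.0267) = 1.0, clip(-9.7967) = -2.0, clip(3.8518) = 1.0
Projection = [1.0, -2.0, 1.0]
Squared diffs: [16.2143, 60.7885, 8.1328]
Distance = sqrt(85.1356) = 9.2269


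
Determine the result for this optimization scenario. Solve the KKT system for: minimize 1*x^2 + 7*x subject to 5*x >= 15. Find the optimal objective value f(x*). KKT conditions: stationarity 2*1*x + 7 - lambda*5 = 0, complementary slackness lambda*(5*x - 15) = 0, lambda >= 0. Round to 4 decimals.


Step 1: Try lambda = 0 (constraint inactive).
x_unc = -7/(2*1) = -3.5
Check: 5*-3.5 = -17.5 < 15 -- violated!
Step 2: Constraint must be active: 5*x = 15
x* = 15/5 = 3.0
lambda = (2*1*3.0 + 7)/5 = 2.6
Step 3: Compute optimal value.
f(x*) = 1*3.0^2 + 7*3.0 = 30.0


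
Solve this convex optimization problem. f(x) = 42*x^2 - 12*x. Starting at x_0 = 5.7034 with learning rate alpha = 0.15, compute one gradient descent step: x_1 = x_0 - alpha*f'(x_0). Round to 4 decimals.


We compute the gradient at x_0 and apply the update.
f'(x) = 84*x - 12
f'(5.7034) = 84*5.7034 - 12 = 467.0856
x_1 = 5.7034 - 0.15*467.0856 = -64.3594


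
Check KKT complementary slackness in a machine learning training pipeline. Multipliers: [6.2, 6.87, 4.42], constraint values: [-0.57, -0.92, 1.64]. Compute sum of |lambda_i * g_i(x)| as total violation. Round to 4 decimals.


KKT complementary slackness check:
lambda_1 * g_1 = 6.2 * -0.57 = -3.534
lambda_2 * g_2 = 6.87 * -0.92 = -6.3204
lambda_3 * g_3 = 4.42 * 1.64 = 7.2488
Total violation = 3.534 + 6.3204 + 7.2488 = 17.1032


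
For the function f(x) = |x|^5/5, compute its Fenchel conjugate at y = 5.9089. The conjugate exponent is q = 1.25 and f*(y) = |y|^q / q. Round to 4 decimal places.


The conjugate exponent q satisfies 1/p + 1/q = 1.
p = 5, so q = 5/(5 - 1) = 1.25
|y|^q = 5.9089^1.25 = 9.2126
f*(5.9089) = 9.2126 / 1.25 = 7.3701


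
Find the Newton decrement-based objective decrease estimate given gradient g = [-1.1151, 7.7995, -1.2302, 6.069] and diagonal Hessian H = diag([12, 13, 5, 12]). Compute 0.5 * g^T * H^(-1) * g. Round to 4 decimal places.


Step 1: H is diagonal, so H^(-1) * g = [-0.0929, 0.6, -0.246, 0.5058].
Step 2: g^T H^(-1) g = sum_i g_i^2 / H_ii
  = (-1.1151)^2/12 + (7.7995)^2/13 + (-1.2302)^2/5 + (6.069)^2/12
  = 0.1036 + 4.6794 + 0.3027 + 3.0694 = 8.1551
Step 3: Objective decrease = 0.5 * g^T H^(-1) g = 4.0775


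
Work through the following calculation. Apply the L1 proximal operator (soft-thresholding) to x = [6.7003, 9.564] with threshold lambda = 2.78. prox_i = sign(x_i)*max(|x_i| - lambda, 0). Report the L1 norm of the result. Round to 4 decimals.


Soft-thresholding with lambda = 2.78:
prox(6.7003) = sign(6.7003)*max(|6.7003| - 2.78, 0) = 3.9203
prox(9.564) = sign(9.564)*max(|9.564| - 2.78, 0) = 6.784
prox(x) = [3.9203, 6.784]
||prox(x)||_1 = 3.9203 + 6.784 = 10.7043


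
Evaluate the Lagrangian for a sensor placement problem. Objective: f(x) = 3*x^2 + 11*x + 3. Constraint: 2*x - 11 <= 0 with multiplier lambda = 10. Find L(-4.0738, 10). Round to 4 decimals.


Step 1: Evaluate f(x).
f(-4.0738) = 3*(-4.0738)^2 + 11*(-4.0738) + 3 = 7.9757
Step 2: Evaluate g(x).
g(-4.0738) = 2*-4.0738 - 11 = -19.1476
Step 3: Compute Lagrangian.
L = 7.9757 + 10*-19.1476 = -183.5003


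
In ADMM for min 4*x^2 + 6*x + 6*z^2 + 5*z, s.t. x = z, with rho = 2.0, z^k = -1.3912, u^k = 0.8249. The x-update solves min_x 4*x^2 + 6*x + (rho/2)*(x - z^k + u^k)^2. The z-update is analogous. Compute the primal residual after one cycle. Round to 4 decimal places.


ADMM iteration with rho = 2.0, z^k = -1.3912, u^k = 0.8249
Step 1: x-update.
Minimize 4*x^2 + 6*x + (2.0/2)*(x + 1.3912 + 0.8249)^2
FOC: (2*4 + 2.0)*x = -6 + 2.0*(-1.3912 - 0.8249)
x^{k+1} = -1.0432
Step 2: z-update.
Minimize 6*z^2 + 5*z + (2.0/2)*(-1.0432 - z + 0.8249)^2
FOC: (2*6 + 2.0)*z = -5 + 2.0*(-1.0432 + 0.8249)
z^{k+1} = -0.3883
Step 3: u-update.
u^{k+1} = 0.8249 - 1.0432 + 0.3883 = 0.17
Step 4: Primal residual = |-1.0432 + 0.3883| = 0.6549


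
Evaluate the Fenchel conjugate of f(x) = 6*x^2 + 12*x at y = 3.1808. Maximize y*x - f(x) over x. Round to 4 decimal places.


f*(y) = sup_x {y*x - a*x^2 - b*x} = sup_x {(y-b)*x - a*x^2}
FOC: (y - b) - 2a*x = 0 => x* = (y - b)/(2a)
x* = (3.1808 - 12)/(2*6) = -0.7349
f*(3.1808) = (y-b)^2/(4a) = (3.1808 - 12)^2/(4*6)
= 77.7783/24 = 3.2408


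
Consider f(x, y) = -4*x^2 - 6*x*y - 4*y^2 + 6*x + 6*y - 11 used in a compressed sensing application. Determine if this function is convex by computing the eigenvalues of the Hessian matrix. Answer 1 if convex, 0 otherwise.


The Hessian of f(x,y) = -4*x^2 - 6*x*y - 4*y^2 + 6*x + 6*y - 11 is:
H = [[-8, -6], [-6, -8]]
Trace = -8 - 8 = -16
Determinant = -8*-8 - (-6)^2 = 28
Discriminant = (-16)^2 - 4*28 = 144.0
Eigenvalues: lambda_1 = -14.0, lambda_2 = -2.0
The function is not convex.

0


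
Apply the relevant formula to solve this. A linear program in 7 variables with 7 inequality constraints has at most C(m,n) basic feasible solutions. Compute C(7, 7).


Each vertex corresponds to some choice of n active constraints out of m, so the number of vertices is at most C(m, n) = m! / (n!(m-n)!).
m = 7, n = 7
Numerator: 7 * 6 * 5 * 4 * 3 * 2 * 1
Denominator: 7! = 5040
C(7, 7) = 1


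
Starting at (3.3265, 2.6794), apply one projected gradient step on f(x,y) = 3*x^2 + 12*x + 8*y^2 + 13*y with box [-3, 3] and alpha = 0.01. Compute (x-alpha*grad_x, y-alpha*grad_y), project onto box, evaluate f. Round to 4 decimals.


Step 1: Compute gradient at (3.3265, 2.6794).
grad_x = 2*3*3.3265 + 12 = 31.959
grad_y = 2*8*2.6794 + 13 = 55.8704
Step 2: Gradient step.
x_raw = 3.3265 - 0.01*31.959 = 3.0069
y_raw = 2.6794 - 0.01*55.8704 = 2.1207
Step 3: Project onto [-3, 3].
x_proj = clip(3.0069) = 3.0
y_proj = clip(2.1207) = 2.1207
Step 4: Evaluate f.
f(3.0, 2.1207) = 126.5479


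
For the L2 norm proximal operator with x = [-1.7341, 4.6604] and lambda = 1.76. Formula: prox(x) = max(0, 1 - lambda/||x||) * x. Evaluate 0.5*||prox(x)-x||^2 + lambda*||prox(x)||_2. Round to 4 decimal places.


Step 1: Compute ||x||.
||x|| = 4.9726
Step 2: Compute scaling factor.
scale = max(0, 1 - 1.76/4.9726) = 0.6461
Step 3: prox(x) = [-1.1203, 3.0109]
||prox(x)|| = 3.2126
Step 4: Proximal objective.
0.5*||prox-x||^2 = 1.5488
lambda*||prox|| = 5.6542
Total = 7.2029


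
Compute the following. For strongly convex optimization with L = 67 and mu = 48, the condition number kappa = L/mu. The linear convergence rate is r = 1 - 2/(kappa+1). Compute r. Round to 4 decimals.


Step 1: Compute the condition number.
kappa = L/mu = 67/48 = 1.3958
Step 2: Compute the convergence rate.
r = 1 - 2/(kappa + 1) = 1 - 2*mu/(L + mu) = (L - mu)/(L + mu) = 19/115 = 0.1652


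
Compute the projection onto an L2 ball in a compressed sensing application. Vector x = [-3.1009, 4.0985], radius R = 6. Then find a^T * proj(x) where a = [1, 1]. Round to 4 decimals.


Step 1: Compute ||x|| (intermediates to 6 decimals).
||x|| = sqrt((-3.1009)^2 + 4.0985^2) = 5.139385
Step 2: Project.
Since ||x|| <= R, proj = x (no scaling needed).
proj(x) = [-3.1009, 4.0985]
Step 3: Dot product.
a^T * proj(x) = 1*(-3.1009) + 1*4.0985 = 0.9976


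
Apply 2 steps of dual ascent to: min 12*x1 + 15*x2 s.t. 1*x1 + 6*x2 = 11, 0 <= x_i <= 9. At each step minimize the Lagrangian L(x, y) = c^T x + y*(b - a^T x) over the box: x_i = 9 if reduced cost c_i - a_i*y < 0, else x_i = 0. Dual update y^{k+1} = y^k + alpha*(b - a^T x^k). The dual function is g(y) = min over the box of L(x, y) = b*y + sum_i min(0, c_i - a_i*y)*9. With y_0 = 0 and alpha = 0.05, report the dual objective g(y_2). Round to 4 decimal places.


Dual ascent for LP: min 12*x1 + 15*x2, 1*x1 + 6*x2 = 11, 0 <= x_i <= 9
Step 1: y^k = 0.0, reduced costs: (12.0, 15.0)
  x^k = (0.0, 0.0), subgradient = b - a^T x = 11.0
  y^{k+1} = 0.0 + 0.05*11.0 = 0.55
Step 2: y^k = 0.55, reduced costs: (11.45, 11.7)
  x^k = (0.0, 0.0), subgradient = b - a^T x = 11.0
  y^{k+1} = 0.55 + 0.05*11.0 = 1.1
Dual objective at y_2 = 1.1: reduced costs (10.9, 8.4), box minimizer x = (0.0, 0.0)
g(y_2) = b*y + (c1 - a1*y)*x1 + (c2 - a2*y)*x2 = 11*1.1 + 10.9*0.0 + 8.4*0.0 = 12.1 + 0.0 + 0.0 = 12.1


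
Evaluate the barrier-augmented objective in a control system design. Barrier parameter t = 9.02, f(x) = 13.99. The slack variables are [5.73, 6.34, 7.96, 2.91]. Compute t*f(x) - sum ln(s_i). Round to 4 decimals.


Step 1: Compute log-barrier.
ln values: [1.7457, 1.8469, 2.0744, 1.0682]
phi = -(1.7457 + 1.8469 + 2.0744 + 1.0682) = -6.7352
Step 2: Compute augmented objective.
t*f(x) = 9.02*13.99 = 126.1898
Total = 126.1898 - 6.7352 = 119.4546


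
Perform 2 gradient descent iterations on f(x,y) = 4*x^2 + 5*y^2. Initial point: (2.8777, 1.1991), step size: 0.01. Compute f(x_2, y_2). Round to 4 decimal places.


Gradient descent on f(x,y) = 4*x^2 + 5*y^2.
Starting point: (2.8777, 1.1991), alpha = 0.01
Step 1: grad_x = 2*4*2.8777 = 23.0216, grad_y = 2*5*1.1991 = 11.991
  x_1 = 2.8777 - 0.01*23.0216 = 2.6475
  y_1 = 1.1991 - 0.01*11.991 = 1.0792
Step 2: grad_x = 2*4*2.6475 = 21.1799, grad_y = 2*5*1.0792 = 10.7919
  x_2 = 2.6475 - 0.01*21.1799 = 2.4357
  y_2 = 1.0792 - 0.01*10.7919 = 0.9713
f(2.4357, 0.9713) = 4*2.4357^2 + 5*0.9713^2 = 28.4471


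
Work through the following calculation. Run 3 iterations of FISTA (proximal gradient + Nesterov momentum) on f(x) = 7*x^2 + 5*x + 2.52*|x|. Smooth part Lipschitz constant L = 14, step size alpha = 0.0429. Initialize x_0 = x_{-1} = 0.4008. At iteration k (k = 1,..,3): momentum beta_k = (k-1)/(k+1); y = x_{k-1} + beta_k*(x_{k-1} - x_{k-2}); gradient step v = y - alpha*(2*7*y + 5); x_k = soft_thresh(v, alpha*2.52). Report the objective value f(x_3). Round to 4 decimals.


FISTA on f(x) = 7*x^2 + 5*x + 2.52*|x|
L = 14, alpha = 0.0429
Iteration 1: beta = 0.0, y = 0.4008 + 0.0*(0.4008 - 0.4008) = 0.4008
  grad(y) = 10.6112, v = y - alpha*grad = -0.0544
  prox(v) = soft_thresh(-0.0544, 0.1081) = 0.0
Iteration 2: beta = 0.3333, y = 0.0 + 0.3333*(0.0 - 0.4008) = -0.1336
  grad(y) = 3.1296, v = y - alpha*grad = -0.2679
  prox(v) = soft_thresh(-0.2679, 0.1081) = -0.1598
Iteration 3: beta = 0.5, y = -0.1598 + 0.5*(-0.1598 - 0.0) = -0.2396
  grad(y) = 1.6452, v = y - alpha*grad = -0.3102
  prox(v) = soft_thresh(-0.3102, 0.1081) = -0.2021
f(x_3) = 7*(-0.2021)^2 + 5*(-0.2021) + 2.52*|-0.2021| = -0.2153


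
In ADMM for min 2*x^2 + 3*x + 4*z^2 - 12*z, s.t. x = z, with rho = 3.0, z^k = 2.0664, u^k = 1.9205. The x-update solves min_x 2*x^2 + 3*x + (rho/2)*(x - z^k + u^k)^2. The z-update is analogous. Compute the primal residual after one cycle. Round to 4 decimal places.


ADMM iteration with rho = 3.0, z^k = 2.0664, u^k = 1.9205
Step 1: x-update.
Minimize 2*x^2 + 3*x + (3.0/2)*(x - 2.0664 + 1.9205)^2
FOC: (2*2 + 3.0)*x = -3 + 3.0*(2.0664 - 1.9205)
x^{k+1} = -0.366
Step 2: z-update.
Minimize 4*z^2 - 12*z + (3.0/2)*(-0.366 - z + 1.9205)^2
FOC: (2*4 + 3.0)*z = 12 + 3.0*(-0.366 + 1.9205)
z^{k+1} = 1.5149
Step 3: u-update.
u^{k+1} = 1.9205 - 0.366 - 1.5149 = 0.0396
Step 4: Primal residual = |-0.366 - 1.5149| = 1.8809


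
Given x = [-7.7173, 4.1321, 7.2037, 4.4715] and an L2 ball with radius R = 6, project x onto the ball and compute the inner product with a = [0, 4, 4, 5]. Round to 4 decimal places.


Step 1: Compute ||x|| (intermediates to 6 decimals).
||x|| = sqrt((-7.7173)^2 + 4.1321^2 + 7.2037^2 + 4.4715^2) = 12.18682
Step 2: Project.
Since ||x|| > R, scale = R/||x|| = 6/12.18682 = 0.492335, proj(x) = scale * x
proj(x) = [-3.799497, 2.034377, 3.546634, 2.201476]
Step 3: Dot product.
a^T * proj(x) = 0*(-3.799497) + 4*2.034377 + 4*3.546634 + 5*2.201476 = 33.3314


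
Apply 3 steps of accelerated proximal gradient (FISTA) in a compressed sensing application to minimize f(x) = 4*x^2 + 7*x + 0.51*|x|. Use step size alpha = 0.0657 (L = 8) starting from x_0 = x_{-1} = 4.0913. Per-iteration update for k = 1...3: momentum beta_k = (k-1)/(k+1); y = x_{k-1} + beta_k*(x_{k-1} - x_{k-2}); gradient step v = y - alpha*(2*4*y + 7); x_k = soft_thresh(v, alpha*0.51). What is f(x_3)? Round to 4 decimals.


FISTA on f(x) = 4*x^2 + 7*x + 0.51*|x|
L = 8, alpha = 0.0657
Iteration 1: beta = 0.0, y = 4.0913 + 0.0*(4.0913 - 4.0913) = 4.0913
  grad(y) = 39.7304, v = y - alpha*grad = 1.481
  prox(v) = soft_thresh(1.481, 0.0335) = 1.4475
Iteration 2: beta = 0.3333, y = 1.4475 + 0.3333*(1.4475 - 4.0913) = 0.5662
  grad(y) = 11.5299, v = y - alpha*grad = -0.1913
  prox(v) = soft_thresh(-0.1913, 0.0335) = -0.1578
Iteration 3: beta = 0.5, y = -0.1578 + 0.5*(-0.1578 - 1.4475) = -0.9604
  grad(y) = -0.6832, v = y - alpha*grad = -0.9155
  prox(v) = soft_thresh(-0.9155, 0.0335) = -0.882
f(x_3) = 4*(-0.882)^2 + 7*(-0.882) + 0.51*|-0.882| = -2.6125


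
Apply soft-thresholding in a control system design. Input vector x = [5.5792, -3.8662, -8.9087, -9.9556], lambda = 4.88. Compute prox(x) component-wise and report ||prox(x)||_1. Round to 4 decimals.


Soft-thresholding with lambda = 4.88:
prox(5.5792) = sign(5.5792)*max(|5.5792| - 4.88, 0) = 0.6992
prox(-3.8662) = sign(-3.8662)*max(|-3.8662| - 4.88, 0) = 0.0
prox(-8.9087) = sign(-8.9087)*max(|-8.9087| - 4.88, 0) = -4.0287
prox(-9.9556) = sign(-9.9556)*max(|-9.9556| - 4.88, 0) = -5.0756
prox(x) = [0.6992, 0.0, -4.0287, -5.0756]
||prox(x)||_1 = 0.6992 + 0.0 + 4.0287 + 5.0756 = 9.8035


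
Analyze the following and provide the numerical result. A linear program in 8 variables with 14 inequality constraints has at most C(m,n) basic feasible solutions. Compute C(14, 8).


Each vertex corresponds to some choice of n active constraints out of m, so the number of vertices is at most C(m, n) = m! / (n!(m-n)!).
m = 14, n = 8
Numerator: 14 * 13 * 12 * 11 * 10 * 9 * 8 * 7
Denominator: 8! = 40320
C(14, 8) = 3003


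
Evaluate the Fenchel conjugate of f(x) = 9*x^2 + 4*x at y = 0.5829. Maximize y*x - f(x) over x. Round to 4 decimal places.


f*(y) = sup_x {y*x - a*x^2 - b*x} = sup_x {(y-b)*x - a*x^2}
FOC: (y - b) - 2a*x = 0 => x* = (y - b)/(2a)
x* = (0.5829 - 4)/(2*9) = -0.1898
f*(0.5829) = (y-b)^2/(4a) = (0.5829 - 4)^2/(4*9)
= 11.6766/36 = 0.3243


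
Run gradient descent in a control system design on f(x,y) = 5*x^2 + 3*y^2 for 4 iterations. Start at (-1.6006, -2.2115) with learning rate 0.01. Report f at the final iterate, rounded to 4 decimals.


Gradient descent on f(x,y) = 5*x^2 + 3*y^2.
Starting point: (-1.6006, -2.2115), alpha = 0.01
Step 1: grad_x = 2*5*-1.6006 = -16.006, grad_y = 2*3*-2.2115 = -13.269
  x_1 = -1.6006 - 0.01*-16.006 = -1.4405
  y_1 = -2.2115 - 0.01*-13.269 = -2.0788
Step 2: grad_x = 2*5*-1.4405 = -14.4054, grad_y = 2*3*-2.0788 = -12.4729
  x_2 = -1.4405 - 0.01*-14.4054 = -1.2965
  y_2 = -2.0788 - 0.01*-12.4729 = -1.9541
Step 3: grad_x = 2*5*-1.2965 = -12.9649, grad_y = 2*3*-1.9541 = -11.7245
  x_3 = -1.2965 - 0.01*-12.9649 = -1.1668
  y_3 = -1.9541 - 0.01*-11.7245 = -1.8368
Step 4: grad_x = 2*5*-1.1668 = -11.6684, grad_y = 2*3*-1.8368 = -11.021
  x_4 = -1.1668 - 0.01*-11.6684 = -1.0502
  y_4 = -1.8368 - 0.01*-11.021 = -1.7266
f(-1.0502, -1.7266) = 5*(-1.0502)^2 + 3*(-1.7266)^2 = 14.4578


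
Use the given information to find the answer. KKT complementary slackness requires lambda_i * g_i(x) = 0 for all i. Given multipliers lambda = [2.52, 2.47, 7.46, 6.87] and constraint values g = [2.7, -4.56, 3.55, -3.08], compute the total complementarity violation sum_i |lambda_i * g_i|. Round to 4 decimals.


KKT complementary slackness check:
lambda_1 * g_1 = 2.52 * 2.7 = 6.804
lambda_2 * g_2 = 2.47 * -4.56 = -11.2632
lambda_3 * g_3 = 7.46 * 3.55 = 26.483
lambda_4 * g_4 = 6.87 * -3.08 = -21.1596
Total violation = 6.804 + 11.2632 + 26.483 + 21.1596 = 65.7098


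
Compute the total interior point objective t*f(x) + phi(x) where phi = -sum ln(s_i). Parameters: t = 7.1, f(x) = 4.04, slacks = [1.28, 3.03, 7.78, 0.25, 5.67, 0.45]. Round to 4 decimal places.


Step 1: Compute log-barrier.
ln values: [0.2469, 1.1086, 2.0516, -1.3863, 1.7352, -0.7985]
phi = -(0.2469 + 1.1086 + 2.0516 - 1.3863 + 1.7352 - 0.7985) = -2.9574
Step 2: Compute augmented objective.
t*f(x) = 7.1*4.04 = 28.684
Total = 28.684 - 2.9574 = 25.7266


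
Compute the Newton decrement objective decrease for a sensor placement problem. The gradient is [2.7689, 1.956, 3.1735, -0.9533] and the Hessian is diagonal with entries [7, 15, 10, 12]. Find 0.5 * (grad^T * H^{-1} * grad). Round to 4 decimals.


Step 1: H is diagonal, so H^(-1) * g = [0.3956, 0.1304, 0.3174, -0.0794].
Step 2: g^T H^(-1) g = sum_i g_i^2 / H_ii
  = (2.7689)^2/7 + (1.956)^2/15 + (3.1735)^2/10 + (-0.9533)^2/12
  = 1.0953 + 0.2551 + 1.0071 + 0.0757 = 2.4332
Step 3: Objective decrease = 0.5 * g^T H^(-1) g = 1.2166


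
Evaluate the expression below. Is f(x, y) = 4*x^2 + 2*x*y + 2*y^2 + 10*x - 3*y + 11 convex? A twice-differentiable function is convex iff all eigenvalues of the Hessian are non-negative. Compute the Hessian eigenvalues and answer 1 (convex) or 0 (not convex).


The Hessian of f(x,y) = 4*x^2 + 2*x*y + 2*y^2 + 10*x - 3*y + 11 is:
H = [[8, 2], [2, 4]]
Trace = 8 + 4 = 12
Determinant = 8*4 - (2)^2 = 28
Discriminant = (12)^2 - 4*28 = 32.0
Eigenvalues: lambda_1 = 3.1716, lambda_2 = 8.8284
The function is convex.

1


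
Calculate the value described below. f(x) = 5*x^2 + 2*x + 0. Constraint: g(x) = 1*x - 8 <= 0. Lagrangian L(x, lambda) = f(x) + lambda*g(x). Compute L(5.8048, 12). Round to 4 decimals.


Step 1: Evaluate f(x).
f(5.8048) = 5*5.8048^2 + 2*5.8048 + 0 = 180.0881
Step 2: Evaluate g(x).
g(5.8048) = 1*5.8048 - 8 = -2.1952
Step 3: Compute Lagrangian.
L = 180.0881 + 12*-2.1952 = 153.7457


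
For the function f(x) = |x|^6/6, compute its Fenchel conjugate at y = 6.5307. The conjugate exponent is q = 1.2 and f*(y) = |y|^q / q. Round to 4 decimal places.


The conjugate exponent q satisfies 1/p + 1/q = 1.
p = 6, so q = 6/(6 - 1) = 1.2
|y|^q = 6.5307^1.2 = 9.505
f*(6.5307) = 9.505 / 1.2 = 7.9208


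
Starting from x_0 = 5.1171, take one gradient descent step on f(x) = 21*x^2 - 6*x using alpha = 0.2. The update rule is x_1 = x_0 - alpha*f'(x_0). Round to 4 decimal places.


We compute the gradient at x_0 and apply the update.
f'(x) = 42*x - 6
f'(5.1171) = 42*5.1171 - 6 = 208.9182
x_1 = 5.1171 - 0.2*208.9182 = -36.6665


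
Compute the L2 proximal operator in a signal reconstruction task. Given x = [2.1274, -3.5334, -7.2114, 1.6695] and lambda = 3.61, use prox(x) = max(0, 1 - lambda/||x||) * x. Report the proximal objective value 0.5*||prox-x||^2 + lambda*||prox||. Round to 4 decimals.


Step 1: Compute ||x||.
||x|| = 8.4736
Step 2: Compute scaling factor.
scale = max(0, 1 - 3.61/8.4736) = 0.574
Step 3: prox(x) = [1.2211, -2.0281, -4.1391, 0.9582]
||prox(x)|| = 4.8636
Step 4: Proximal objective.
0.5*||prox-x||^2 = 6.5161
lambda*||prox|| = 17.5576
Total = 24.0737


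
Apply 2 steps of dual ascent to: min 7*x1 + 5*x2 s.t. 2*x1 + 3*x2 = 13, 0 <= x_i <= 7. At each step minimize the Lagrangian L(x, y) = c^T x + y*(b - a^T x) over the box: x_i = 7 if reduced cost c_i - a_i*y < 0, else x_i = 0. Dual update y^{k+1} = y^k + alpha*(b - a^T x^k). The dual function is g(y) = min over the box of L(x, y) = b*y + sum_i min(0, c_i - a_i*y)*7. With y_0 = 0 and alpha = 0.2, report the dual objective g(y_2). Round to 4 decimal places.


Dual ascent for LP: min 7*x1 + 5*x2, 2*x1 + 3*x2 = 13, 0 <= x_i <= 7
Step 1: y^k = 0.0, reduced costs: (7.0, 5.0)
  x^k = (0.0, 0.0), subgradient = b - a^T x = 13.0
  y^{k+1} = 0.0 + 0.2*13.0 = 2.6
Step 2: y^k = 2.6, reduced costs: (1.8, -2.8)
  x^k = (0.0, 7.0), subgradient = b - a^T x = -8.0
  y^{k+1} = 2.6 + 0.2*-8.0 = 1.0
Dual objective at y_2 = 1.0: reduced costs (5.0, 2.0), box minimizer x = (0.0, 0.0)
g(y_2) = b*y + (c1 - a1*y)*x1 + (c2 - a2*y)*x2 = 13*1.0 + 5.0*0.0 + 2.0*0.0 = 13.0 + 0.0 + 0.0 = 13.0


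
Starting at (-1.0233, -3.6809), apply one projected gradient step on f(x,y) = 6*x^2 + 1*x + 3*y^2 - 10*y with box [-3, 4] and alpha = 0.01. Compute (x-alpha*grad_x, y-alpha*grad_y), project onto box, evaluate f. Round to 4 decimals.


Step 1: Compute gradient at (-1.0233, -3.6809).
grad_x = 2*6*-1.0233 + 1 = -11.2796
grad_y = 2*3*-3.6809 - 10 = -32.0854
Step 2: Gradient step.
x_raw = -1.0233 - 0.01*-11.2796 = -0.9105
y_raw = -3.6809 - 0.01*-32.0854 = -3.36
Step 3: Project onto [-3, 4].
x_proj = clip(-0.9105) = -0.9105
y_proj = clip(-3.36) = -3.0
Step 4: Evaluate f.
f(-0.9105, -3.0) = 61.0636


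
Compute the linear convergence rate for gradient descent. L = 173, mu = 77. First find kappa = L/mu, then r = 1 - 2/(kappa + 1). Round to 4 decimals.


Step 1: Compute the condition number.
kappa = L/mu = 173/77 = 2.2468
Step 2: Compute the convergence rate.
r = 1 - 2/(kappa + 1) = 1 - 2*mu/(L + mu) = (L - mu)/(L + mu) = 96/250 = 0.384


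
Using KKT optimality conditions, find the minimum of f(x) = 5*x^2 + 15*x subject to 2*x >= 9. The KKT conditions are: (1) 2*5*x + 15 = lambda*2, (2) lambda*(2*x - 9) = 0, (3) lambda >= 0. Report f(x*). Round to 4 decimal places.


Step 1: Try lambda = 0 (constraint inactive).
x_unc = -15/(2*5) = -1.5
Check: 2*-1.5 = -3.0 < 9 -- violated!
Step 2: Constraint must be active: 2*x = 9
x* = 9/2 = 4.5
lambda = (2*5*4.5 + 15)/2 = 30.0
Step 3: Compute optimal value.
f(x*) = 5*4.5^2 + 15*4.5 = 168.75


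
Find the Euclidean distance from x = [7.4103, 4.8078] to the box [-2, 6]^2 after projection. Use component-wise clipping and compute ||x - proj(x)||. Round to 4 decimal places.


Project each component onto [-2, 6].
clip(7.4103) = 6.0, clip(4.8078) = 4.8078
Projection = [6.0, 4.8078]
Squared diffs: [1.9889, 0.0]
Distance = sqrt(1.9889) = 1.4103


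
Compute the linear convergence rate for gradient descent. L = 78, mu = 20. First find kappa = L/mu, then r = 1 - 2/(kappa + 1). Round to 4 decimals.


Step 1: Compute the condition number.
kappa = L/mu = 78/20 = 3.9
Step 2: Compute the convergence rate.
r = 1 - 2/(kappa + 1) = 1 - 2*mu/(L + mu) = (L - mu)/(L + mu) = 58/98 = 0.5918


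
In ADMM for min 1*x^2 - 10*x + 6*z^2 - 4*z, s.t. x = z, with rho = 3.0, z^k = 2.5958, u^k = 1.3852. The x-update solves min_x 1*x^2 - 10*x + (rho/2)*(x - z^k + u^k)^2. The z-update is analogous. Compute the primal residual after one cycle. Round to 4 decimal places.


ADMM iteration with rho = 3.0, z^k = 2.5958, u^k = 1.3852
Step 1: x-update.
Minimize 1*x^2 - 10*x + (3.0/2)*(x - 2.5958 + 1.3852)^2
FOC: (2*1 + 3.0)*x = 10 + 3.0*(2.5958 - 1.3852)
x^{k+1} = 2.7264
Step 2: z-update.
Minimize 6*z^2 - 4*z + (3.0/2)*(2.7264 - z + 1.3852)^2
FOC: (2*6 + 3.0)*z = 4 + 3.0*(2.7264 + 1.3852)
z^{k+1} = 1.089
Step 3: u-update.
u^{k+1} = 1.3852 + 2.7264 - 1.089 = 3.0226
Step 4: Primal residual = |2.7264 - 1.089| = 1.6374


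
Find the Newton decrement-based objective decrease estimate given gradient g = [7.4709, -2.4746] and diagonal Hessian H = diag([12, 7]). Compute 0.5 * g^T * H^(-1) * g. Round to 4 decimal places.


Step 1: H is diagonal, so H^(-1) * g = [0.6226, -0.3535].
Step 2: g^T H^(-1) g = sum_i g_i^2 / H_ii
  = (7.4709)^2/12 + (-2.4746)^2/7
  = 4.6512 + 0.8748 = 5.526
Step 3: Objective decrease = 0.5 * g^T H^(-1) g = 2.763


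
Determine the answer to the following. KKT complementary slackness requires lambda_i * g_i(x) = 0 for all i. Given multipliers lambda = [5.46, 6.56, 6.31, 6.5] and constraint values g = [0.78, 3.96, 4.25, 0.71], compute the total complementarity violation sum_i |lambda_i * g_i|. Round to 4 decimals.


KKT complementary slackness check:
lambda_1 * g_1 = 5.46 * 0.78 = 4.2588
lambda_2 * g_2 = 6.56 * 3.96 = 25.9776
lambda_3 * g_3 = 6.31 * 4.25 = 26.8175
lambda_4 * g_4 = 6.5 * 0.71 = 4.615
Total violation = 4.2588 + 25.9776 + 26.8175 + 4.615 = 61.6689


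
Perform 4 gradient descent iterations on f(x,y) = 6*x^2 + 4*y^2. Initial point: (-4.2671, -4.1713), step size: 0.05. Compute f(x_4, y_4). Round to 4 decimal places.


Gradient descent on f(x,y) = 6*x^2 + 4*y^2.
Starting point: (-4.2671, -4.1713), alpha = 0.05
Step 1: grad_x = 2*6*-4.2671 = -51.2052, grad_y = 2*4*-4.1713 = -33.3704
  x_1 = -4.2671 - 0.05*-51.2052 = -1.7068
  y_1 = -4.1713 - 0.05*-33.3704 = -2.5028
Step 2: grad_x = 2*6*-1.7068 = -20.4821, grad_y = 2*4*-2.5028 = -20.0222
  x_2 = -1.7068 - 0.05*-20.4821 = -0.6827
  y_2 = -2.5028 - 0.05*-20.0222 = -1.5017
Step 3: grad_x = 2*6*-0.6827 = -8.1928, grad_y = 2*4*-1.5017 = -12.0133
  x_3 = -0.6827 - 0.05*-8.1928 = -0.2731
  y_3 = -1.5017 - 0.05*-12.0133 = -0.901
Step 4: grad_x = 2*6*-0.2731 = -3.2771, grad_y = 2*4*-0.901 = -7.208
  x_4 = -0.2731 - 0.05*-3.2771 = -0.1092
  y_4 = -0.901 - 0.05*-7.208 = -0.5406
f(-0.1092, -0.5406) = 6*(-0.1092)^2 + 4*(-0.5406)^2 = 1.2406


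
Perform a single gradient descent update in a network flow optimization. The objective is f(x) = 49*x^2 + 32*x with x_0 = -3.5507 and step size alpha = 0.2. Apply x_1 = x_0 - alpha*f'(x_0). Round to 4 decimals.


We compute the gradient at x_0 and apply the update.
f'(x) = 98*x + 32
f'(-3.5507) = 98*-3.5507 + 32 = -315.9686
x_1 = -3.5507 - 0.2*-315.9686 = 59.643


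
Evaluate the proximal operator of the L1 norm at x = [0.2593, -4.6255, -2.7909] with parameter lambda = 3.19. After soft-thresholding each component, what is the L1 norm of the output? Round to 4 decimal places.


Soft-thresholding with lambda = 3.19:
prox(0.2593) = sign(0.2593)*max(|0.2593| - 3.19, 0) = 0.0
prox(-4.6255) = sign(-4.6255)*max(|-4.6255| - 3.19, 0) = -1.4355
prox(-2.7909) = sign(-2.7909)*max(|-2.7909| - 3.19, 0) = 0.0
prox(x) = [0.0, -1.4355, 0.0]
||prox(x)||_1 = 0.0 + 1.4355 + 0.0 = 1.4355


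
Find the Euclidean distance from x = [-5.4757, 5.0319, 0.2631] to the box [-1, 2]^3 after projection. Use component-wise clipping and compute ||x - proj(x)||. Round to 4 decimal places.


Project each component onto [-1, 2].
clip(-5.4757) = -1.0, clip(5.0319) = 2.0, clip(0.2631) = 0.2631
Projection = [-1.0, 2.0, 0.2631]
Squared diffs: [20.0319, 9.1924, 0.0]
Distance = sqrt(29.2243) = 5.406
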